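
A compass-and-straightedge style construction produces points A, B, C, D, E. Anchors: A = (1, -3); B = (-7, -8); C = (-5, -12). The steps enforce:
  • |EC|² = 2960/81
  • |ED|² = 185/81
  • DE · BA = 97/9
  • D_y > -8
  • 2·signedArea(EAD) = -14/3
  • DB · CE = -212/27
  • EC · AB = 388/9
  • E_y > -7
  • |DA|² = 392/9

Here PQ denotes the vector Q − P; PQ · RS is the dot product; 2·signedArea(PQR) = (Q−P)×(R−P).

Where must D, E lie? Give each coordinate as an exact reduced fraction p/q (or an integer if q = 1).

D = (-11/3, -23/3)
E = (-29/9, -56/9)

1. E_x = -29/9  [line 8·x + 5·y + 512/9 = 0 ∩ |EC|² = 2960/81]
2. E_y = -56/9  [line 8·x + 5·y + 512/9 = 0 ∩ |EC|² = 2960/81]
   → E = (-29/9, -56/9)
3. D_x = -11/3  [DE · BA = 97/9 ∩ 2·signedArea(EAD) = -14/3]
4. D_y = -23/3  [DE · BA = 97/9 ∩ 2·signedArea(EAD) = -14/3]
   → D = (-11/3, -23/3)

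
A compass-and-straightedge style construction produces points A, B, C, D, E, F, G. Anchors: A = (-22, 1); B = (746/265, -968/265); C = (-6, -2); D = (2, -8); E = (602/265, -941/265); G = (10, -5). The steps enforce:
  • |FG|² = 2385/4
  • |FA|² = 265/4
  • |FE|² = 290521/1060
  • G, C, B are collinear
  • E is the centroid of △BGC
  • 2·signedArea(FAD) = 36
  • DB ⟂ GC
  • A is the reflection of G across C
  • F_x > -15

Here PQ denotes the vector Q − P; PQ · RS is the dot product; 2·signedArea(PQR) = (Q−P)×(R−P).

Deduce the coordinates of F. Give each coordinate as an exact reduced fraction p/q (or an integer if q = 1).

F = (-14, -1/2)

1. F_x = -14  [line 9·x + 24·y + 138 = 0 ∩ |FA|² = 265/4]
2. F_y = -1/2  [line 9·x + 24·y + 138 = 0 ∩ |FA|² = 265/4]
   → F = (-14, -1/2)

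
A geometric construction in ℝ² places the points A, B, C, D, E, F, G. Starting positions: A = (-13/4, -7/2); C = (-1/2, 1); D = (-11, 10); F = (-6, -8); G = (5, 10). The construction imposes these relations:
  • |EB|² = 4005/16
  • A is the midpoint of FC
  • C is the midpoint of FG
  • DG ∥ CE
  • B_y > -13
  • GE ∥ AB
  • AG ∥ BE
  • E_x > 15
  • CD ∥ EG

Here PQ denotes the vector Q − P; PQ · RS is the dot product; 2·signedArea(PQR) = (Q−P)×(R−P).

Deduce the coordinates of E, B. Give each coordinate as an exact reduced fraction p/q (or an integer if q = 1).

B = (29/4, -25/2)
E = (31/2, 1)

1. E_x = 31/2  [CD ∥ EG ∩ DG ∥ CE]
2. E_y = 1  [CD ∥ EG ∩ DG ∥ CE]
   → E = (31/2, 1)
3. B_x = 29/4  [AG ∥ BE ∩ GE ∥ AB]
4. B_y = -25/2  [AG ∥ BE ∩ GE ∥ AB]
   → B = (29/4, -25/2)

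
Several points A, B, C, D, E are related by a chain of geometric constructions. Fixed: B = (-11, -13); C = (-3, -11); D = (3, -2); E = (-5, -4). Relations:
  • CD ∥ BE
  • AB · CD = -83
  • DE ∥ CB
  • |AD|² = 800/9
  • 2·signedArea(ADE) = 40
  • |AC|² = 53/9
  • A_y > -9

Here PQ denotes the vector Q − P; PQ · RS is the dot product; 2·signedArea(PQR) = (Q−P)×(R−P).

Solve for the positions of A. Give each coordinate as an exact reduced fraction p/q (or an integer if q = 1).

1. A_x = -11/3  [2·signedArea(ADE) = 40 ∩ AB · CD = -83]
2. A_y = -26/3  [2·signedArea(ADE) = 40 ∩ AB · CD = -83]
   → A = (-11/3, -26/3)

A = (-11/3, -26/3)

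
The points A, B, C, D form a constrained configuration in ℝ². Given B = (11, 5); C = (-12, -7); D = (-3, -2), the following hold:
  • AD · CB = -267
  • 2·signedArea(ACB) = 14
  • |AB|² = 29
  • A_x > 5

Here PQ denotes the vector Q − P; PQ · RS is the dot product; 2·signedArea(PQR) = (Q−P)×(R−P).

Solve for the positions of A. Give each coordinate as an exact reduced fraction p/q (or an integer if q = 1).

1. A_x = 6  [AD · CB = -267 ∩ 2·signedArea(ACB) = 14]
2. A_y = 3  [AD · CB = -267 ∩ 2·signedArea(ACB) = 14]
   → A = (6, 3)

A = (6, 3)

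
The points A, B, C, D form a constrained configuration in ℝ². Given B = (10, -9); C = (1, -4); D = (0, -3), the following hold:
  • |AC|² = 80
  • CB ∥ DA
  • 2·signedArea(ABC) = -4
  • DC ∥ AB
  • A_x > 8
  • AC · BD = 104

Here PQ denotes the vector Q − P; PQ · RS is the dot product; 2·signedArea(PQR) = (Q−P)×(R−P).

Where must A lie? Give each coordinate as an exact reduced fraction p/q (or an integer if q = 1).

A = (9, -8)

1. A_x = 9  [DC ∥ AB ∩ CB ∥ DA]
2. A_y = -8  [DC ∥ AB ∩ CB ∥ DA]
   → A = (9, -8)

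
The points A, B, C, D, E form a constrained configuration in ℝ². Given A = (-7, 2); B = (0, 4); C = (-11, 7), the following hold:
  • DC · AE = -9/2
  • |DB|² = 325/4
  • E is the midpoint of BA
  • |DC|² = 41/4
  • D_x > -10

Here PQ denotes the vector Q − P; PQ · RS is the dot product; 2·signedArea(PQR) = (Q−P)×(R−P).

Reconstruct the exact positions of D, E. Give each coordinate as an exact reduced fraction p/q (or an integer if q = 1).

1. E_x = -7/2  [E is the midpoint of BA]
2. E_y = 3  [E is the midpoint of BA]
   → E = (-7/2, 3)
3. D_x = -9  [line -7/2·x + -1·y + -27 = 0 ∩ |DC|² = 41/4]
4. D_y = 9/2  [line -7/2·x + -1·y + -27 = 0 ∩ |DC|² = 41/4]
   → D = (-9, 9/2)

D = (-9, 9/2)
E = (-7/2, 3)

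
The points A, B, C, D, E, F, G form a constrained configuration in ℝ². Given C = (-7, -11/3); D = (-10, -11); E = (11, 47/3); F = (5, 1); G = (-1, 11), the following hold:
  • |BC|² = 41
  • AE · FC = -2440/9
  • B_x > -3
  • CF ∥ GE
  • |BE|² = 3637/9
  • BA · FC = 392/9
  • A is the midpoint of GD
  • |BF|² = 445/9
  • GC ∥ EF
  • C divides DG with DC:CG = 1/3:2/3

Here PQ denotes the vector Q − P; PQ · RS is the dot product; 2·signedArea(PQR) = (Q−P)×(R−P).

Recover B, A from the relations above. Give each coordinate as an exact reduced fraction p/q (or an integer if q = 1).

A = (-11/2, 0)
B = (-2, 1/3)

1. A_x = -11/2  [A is the midpoint of GD]
2. A_y = 0  [A is the midpoint of GD]
   → A = (-11/2, 0)
3. B_x = -2  [line 12·x + 14/3·y + 202/9 = 0 ∩ |BE|² = 3637/9]
4. B_y = 1/3  [line 12·x + 14/3·y + 202/9 = 0 ∩ |BE|² = 3637/9]
   → B = (-2, 1/3)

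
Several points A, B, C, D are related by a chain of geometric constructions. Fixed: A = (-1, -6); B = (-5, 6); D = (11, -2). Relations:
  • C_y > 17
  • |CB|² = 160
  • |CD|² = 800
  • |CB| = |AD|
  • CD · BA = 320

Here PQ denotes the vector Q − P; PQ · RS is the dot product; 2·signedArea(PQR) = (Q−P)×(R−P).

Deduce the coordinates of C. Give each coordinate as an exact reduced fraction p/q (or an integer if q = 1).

1. C_x = -9  [line -4·x + 12·y + -252 = 0 ∩ |CB|² = 160]
2. C_y = 18  [line -4·x + 12·y + -252 = 0 ∩ |CB|² = 160]
   → C = (-9, 18)

C = (-9, 18)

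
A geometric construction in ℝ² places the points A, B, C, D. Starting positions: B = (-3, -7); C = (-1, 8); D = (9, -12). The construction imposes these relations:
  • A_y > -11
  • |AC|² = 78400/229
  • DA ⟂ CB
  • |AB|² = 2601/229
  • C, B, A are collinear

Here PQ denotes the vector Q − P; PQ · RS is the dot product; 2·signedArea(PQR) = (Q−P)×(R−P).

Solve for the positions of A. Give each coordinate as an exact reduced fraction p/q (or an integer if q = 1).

1. A_x = -789/229  [C, B, A are collinear ∩ DA ⟂ CB]
2. A_y = -2368/229  [C, B, A are collinear ∩ DA ⟂ CB]
   → A = (-789/229, -2368/229)

A = (-789/229, -2368/229)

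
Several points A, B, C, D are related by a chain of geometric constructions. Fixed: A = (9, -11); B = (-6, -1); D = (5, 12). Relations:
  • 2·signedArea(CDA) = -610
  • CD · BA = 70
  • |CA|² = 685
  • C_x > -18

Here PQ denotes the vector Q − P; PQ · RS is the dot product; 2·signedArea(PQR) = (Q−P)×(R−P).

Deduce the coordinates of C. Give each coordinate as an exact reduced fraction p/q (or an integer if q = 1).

1. C_x = -17  [2·signedArea(CDA) = -610 ∩ CD · BA = 70]
2. C_y = -14  [2·signedArea(CDA) = -610 ∩ CD · BA = 70]
   → C = (-17, -14)

C = (-17, -14)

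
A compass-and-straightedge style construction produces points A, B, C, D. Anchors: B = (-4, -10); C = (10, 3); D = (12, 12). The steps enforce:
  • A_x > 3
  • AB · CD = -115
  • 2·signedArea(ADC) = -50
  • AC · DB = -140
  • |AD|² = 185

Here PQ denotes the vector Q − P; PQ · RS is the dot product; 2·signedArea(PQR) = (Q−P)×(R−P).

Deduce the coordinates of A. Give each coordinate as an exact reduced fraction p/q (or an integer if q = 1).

A = (4, 1)

1. A_x = 4  [2·signedArea(ADC) = -50 ∩ AC · DB = -140]
2. A_y = 1  [2·signedArea(ADC) = -50 ∩ AC · DB = -140]
   → A = (4, 1)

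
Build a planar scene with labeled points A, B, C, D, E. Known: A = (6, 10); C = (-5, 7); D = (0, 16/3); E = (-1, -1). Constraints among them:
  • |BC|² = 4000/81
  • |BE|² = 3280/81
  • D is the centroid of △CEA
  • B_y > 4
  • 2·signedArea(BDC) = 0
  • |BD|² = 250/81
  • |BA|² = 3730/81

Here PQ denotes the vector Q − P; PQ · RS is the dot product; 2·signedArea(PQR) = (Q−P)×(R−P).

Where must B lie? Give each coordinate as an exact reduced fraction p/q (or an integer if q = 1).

1. B_x = 5/3  [line -5/3·x + -5·y + 80/3 = 0 ∩ |BA|² = 3730/81]
2. B_y = 43/9  [line -5/3·x + -5·y + 80/3 = 0 ∩ |BA|² = 3730/81]
   → B = (5/3, 43/9)

B = (5/3, 43/9)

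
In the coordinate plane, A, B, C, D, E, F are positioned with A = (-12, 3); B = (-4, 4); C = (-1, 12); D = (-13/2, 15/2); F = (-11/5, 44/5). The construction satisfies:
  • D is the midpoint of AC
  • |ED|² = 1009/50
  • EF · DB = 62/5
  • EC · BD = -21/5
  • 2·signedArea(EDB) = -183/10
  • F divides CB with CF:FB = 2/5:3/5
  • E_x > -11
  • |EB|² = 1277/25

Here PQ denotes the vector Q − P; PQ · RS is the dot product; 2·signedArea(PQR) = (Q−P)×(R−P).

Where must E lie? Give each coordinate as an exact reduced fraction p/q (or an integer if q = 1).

E = (-54/5, 31/5)

1. E_x = -54/5  [2·signedArea(EDB) = -183/10 ∩ EC · BD = -21/5]
2. E_y = 31/5  [2·signedArea(EDB) = -183/10 ∩ EC · BD = -21/5]
   → E = (-54/5, 31/5)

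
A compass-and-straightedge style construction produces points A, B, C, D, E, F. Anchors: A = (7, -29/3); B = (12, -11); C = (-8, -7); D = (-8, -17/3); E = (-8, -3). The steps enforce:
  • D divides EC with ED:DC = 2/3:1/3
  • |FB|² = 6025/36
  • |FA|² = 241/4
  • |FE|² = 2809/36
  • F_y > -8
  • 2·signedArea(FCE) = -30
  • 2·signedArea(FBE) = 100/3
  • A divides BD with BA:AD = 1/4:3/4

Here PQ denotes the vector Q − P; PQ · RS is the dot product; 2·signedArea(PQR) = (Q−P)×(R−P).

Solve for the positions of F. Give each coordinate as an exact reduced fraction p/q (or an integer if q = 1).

F = (-1/2, -23/3)

1. F_x = -1/2  [2·signedArea(FCE) = -30 ∩ 2·signedArea(FBE) = 100/3]
2. F_y = -23/3  [2·signedArea(FCE) = -30 ∩ 2·signedArea(FBE) = 100/3]
   → F = (-1/2, -23/3)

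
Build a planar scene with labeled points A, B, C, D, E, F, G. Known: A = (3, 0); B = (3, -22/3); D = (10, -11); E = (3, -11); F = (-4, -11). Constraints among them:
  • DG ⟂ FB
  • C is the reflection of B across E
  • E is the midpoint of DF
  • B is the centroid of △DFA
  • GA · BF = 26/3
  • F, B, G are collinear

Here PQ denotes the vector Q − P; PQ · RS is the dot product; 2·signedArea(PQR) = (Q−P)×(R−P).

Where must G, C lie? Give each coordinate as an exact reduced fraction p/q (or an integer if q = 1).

1. G_x = 1963/281  [F, B, G are collinear ∩ DG ⟂ FB]
2. G_y = -1474/281  [F, B, G are collinear ∩ DG ⟂ FB]
   → G = (1963/281, -1474/281)
3. C_x = 3  [C is the reflection of B across E]
4. C_y = -44/3  [C is the reflection of B across E]
   → C = (3, -44/3)

C = (3, -44/3)
G = (1963/281, -1474/281)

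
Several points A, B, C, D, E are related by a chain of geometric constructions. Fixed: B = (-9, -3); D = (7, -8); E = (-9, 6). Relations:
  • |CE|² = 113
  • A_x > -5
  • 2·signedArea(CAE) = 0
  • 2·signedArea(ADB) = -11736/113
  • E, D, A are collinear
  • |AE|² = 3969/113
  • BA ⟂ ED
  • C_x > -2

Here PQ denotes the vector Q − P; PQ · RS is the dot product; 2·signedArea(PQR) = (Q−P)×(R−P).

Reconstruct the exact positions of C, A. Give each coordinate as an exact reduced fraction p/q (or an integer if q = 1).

A = (-513/113, 237/113)
C = (-1, -1)

1. A_x = -513/113  [E, D, A are collinear ∩ BA ⟂ ED]
2. A_y = 237/113  [E, D, A are collinear ∩ BA ⟂ ED]
   → A = (-513/113, 237/113)
3. C_x = -1  [line -441/113·x + -504/113·y + -945/113 = 0 ∩ |CE|² = 113]
4. C_y = -1  [line -441/113·x + -504/113·y + -945/113 = 0 ∩ |CE|² = 113]
   → C = (-1, -1)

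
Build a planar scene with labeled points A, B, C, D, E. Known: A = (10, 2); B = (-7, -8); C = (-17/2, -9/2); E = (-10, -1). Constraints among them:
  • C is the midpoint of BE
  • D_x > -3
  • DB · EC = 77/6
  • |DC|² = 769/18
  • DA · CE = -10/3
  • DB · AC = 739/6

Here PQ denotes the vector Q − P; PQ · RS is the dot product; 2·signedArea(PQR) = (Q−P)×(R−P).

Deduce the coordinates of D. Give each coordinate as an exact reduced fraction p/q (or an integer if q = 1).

D = (-7/3, -7/3)

1. D_x = -7/3  [DB · AC = 739/6 ∩ DA · CE = -10/3]
2. D_y = -7/3  [DB · AC = 739/6 ∩ DA · CE = -10/3]
   → D = (-7/3, -7/3)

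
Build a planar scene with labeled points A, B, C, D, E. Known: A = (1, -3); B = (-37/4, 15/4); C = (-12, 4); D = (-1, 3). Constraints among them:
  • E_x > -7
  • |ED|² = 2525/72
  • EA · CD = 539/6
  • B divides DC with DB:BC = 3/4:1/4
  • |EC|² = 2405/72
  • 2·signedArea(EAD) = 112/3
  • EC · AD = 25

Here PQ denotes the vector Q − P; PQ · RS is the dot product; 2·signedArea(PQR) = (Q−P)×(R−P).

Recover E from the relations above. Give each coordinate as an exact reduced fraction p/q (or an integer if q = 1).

1. E_x = -27/4  [2·signedArea(EAD) = 112/3 ∩ EC · AD = 25]
2. E_y = 19/12  [2·signedArea(EAD) = 112/3 ∩ EC · AD = 25]
   → E = (-27/4, 19/12)

E = (-27/4, 19/12)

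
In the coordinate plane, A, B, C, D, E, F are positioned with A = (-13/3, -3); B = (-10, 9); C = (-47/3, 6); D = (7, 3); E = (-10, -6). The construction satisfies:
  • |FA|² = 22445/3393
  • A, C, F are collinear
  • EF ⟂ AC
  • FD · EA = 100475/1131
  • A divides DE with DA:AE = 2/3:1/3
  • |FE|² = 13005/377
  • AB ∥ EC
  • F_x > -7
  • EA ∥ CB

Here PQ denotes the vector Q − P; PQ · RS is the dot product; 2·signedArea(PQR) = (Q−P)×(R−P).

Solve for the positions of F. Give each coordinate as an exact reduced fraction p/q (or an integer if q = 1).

1. F_x = -2393/377  [A, C, F are collinear ∩ EF ⟂ AC]
2. F_y = -528/377  [A, C, F are collinear ∩ EF ⟂ AC]
   → F = (-2393/377, -528/377)

F = (-2393/377, -528/377)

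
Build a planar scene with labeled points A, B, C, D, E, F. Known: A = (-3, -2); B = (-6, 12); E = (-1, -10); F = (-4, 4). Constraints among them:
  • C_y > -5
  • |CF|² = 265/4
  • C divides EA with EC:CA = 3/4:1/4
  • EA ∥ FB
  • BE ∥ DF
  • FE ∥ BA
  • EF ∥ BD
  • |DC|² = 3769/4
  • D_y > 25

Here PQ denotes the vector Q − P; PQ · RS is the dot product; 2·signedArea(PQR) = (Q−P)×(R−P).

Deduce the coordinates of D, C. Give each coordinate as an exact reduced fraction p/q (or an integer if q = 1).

C = (-5/2, -4)
D = (-9, 26)

1. D_x = -9  [BE ∥ DF ∩ EF ∥ BD]
2. D_y = 26  [BE ∥ DF ∩ EF ∥ BD]
   → D = (-9, 26)
3. C_x = -5/2  [C divides EA with EC:CA = 3/4:1/4]
4. C_y = -4  [C divides EA with EC:CA = 3/4:1/4]
   → C = (-5/2, -4)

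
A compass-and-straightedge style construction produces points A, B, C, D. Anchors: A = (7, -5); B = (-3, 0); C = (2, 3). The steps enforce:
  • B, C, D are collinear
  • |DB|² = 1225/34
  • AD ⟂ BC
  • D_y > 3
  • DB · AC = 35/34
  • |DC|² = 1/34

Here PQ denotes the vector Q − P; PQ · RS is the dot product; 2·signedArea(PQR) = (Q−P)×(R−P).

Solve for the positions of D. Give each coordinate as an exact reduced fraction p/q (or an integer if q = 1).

1. D_x = 73/34  [B, C, D are collinear ∩ AD ⟂ BC]
2. D_y = 105/34  [B, C, D are collinear ∩ AD ⟂ BC]
   → D = (73/34, 105/34)

D = (73/34, 105/34)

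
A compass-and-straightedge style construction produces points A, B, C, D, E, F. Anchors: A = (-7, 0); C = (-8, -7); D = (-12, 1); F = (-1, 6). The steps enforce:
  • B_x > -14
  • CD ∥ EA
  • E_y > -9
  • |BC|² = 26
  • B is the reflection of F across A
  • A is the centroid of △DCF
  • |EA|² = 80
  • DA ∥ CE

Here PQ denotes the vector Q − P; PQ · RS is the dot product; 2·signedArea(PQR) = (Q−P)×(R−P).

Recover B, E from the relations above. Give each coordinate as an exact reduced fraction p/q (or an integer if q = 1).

1. B_x = -13  [B is the reflection of F across A]
2. B_y = -6  [B is the reflection of F across A]
   → B = (-13, -6)
3. E_x = -3  [CD ∥ EA ∩ DA ∥ CE]
4. E_y = -8  [CD ∥ EA ∩ DA ∥ CE]
   → E = (-3, -8)

B = (-13, -6)
E = (-3, -8)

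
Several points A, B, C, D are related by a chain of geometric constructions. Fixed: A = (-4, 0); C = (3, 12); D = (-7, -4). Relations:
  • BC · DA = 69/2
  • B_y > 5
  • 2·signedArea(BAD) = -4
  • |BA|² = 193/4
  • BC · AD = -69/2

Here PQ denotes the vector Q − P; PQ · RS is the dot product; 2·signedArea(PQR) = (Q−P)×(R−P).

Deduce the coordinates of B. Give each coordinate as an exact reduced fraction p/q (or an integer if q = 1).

1. B_x = -1/2  [2·signedArea(BAD) = -4 ∩ BC · AD = -69/2]
2. B_y = 6  [2·signedArea(BAD) = -4 ∩ BC · AD = -69/2]
   → B = (-1/2, 6)

B = (-1/2, 6)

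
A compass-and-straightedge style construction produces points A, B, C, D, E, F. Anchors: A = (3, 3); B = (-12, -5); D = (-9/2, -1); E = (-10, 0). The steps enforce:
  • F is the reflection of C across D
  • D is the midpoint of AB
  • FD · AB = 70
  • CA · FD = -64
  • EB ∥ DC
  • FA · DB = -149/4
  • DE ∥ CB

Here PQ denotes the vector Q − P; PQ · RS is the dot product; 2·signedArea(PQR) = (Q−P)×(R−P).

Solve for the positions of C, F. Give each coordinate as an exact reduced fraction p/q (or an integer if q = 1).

1. C_x = -13/2  [DE ∥ CB ∩ EB ∥ DC]
2. C_y = -6  [DE ∥ CB ∩ EB ∥ DC]
   → C = (-13/2, -6)
3. F_x = -5/2  [F is the reflection of C across D]
4. F_y = 4  [F is the reflection of C across D]
   → F = (-5/2, 4)

C = (-13/2, -6)
F = (-5/2, 4)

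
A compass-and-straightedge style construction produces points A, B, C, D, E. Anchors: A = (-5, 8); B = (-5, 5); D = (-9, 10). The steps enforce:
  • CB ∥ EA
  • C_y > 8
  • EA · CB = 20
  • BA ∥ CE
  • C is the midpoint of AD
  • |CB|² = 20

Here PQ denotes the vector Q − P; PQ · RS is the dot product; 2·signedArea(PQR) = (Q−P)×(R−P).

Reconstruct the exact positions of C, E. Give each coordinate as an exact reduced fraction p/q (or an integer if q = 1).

1. C_x = -7  [C is the midpoint of AD]
2. C_y = 9  [C is the midpoint of AD]
   → C = (-7, 9)
3. E_x = -7  [CB ∥ EA ∩ BA ∥ CE]
4. E_y = 12  [CB ∥ EA ∩ BA ∥ CE]
   → E = (-7, 12)

C = (-7, 9)
E = (-7, 12)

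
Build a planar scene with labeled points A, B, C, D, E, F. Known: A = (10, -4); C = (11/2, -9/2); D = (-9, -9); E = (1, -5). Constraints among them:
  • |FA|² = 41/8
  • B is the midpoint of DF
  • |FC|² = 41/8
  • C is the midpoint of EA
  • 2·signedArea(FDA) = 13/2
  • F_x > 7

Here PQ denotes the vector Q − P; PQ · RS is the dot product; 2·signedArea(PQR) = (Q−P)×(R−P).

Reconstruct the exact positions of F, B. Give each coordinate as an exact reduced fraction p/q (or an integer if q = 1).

1. F_x = 31/4  [line -5·x + 19·y + 239/2 = 0 ∩ |FC|² = 41/8]
2. F_y = -17/4  [line -5·x + 19·y + 239/2 = 0 ∩ |FC|² = 41/8]
   → F = (31/4, -17/4)
3. B_x = -5/8  [B is the midpoint of DF]
4. B_y = -53/8  [B is the midpoint of DF]
   → B = (-5/8, -53/8)

B = (-5/8, -53/8)
F = (31/4, -17/4)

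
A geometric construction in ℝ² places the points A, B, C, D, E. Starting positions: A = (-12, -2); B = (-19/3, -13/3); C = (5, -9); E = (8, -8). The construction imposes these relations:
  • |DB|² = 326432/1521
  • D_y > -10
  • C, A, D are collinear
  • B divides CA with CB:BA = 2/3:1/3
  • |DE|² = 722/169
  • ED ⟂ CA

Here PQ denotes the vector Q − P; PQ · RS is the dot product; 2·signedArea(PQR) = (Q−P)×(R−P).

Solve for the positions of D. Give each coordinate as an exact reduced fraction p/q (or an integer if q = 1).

D = (1219/169, -1675/169)

1. D_x = 1219/169  [C, A, D are collinear ∩ ED ⟂ CA]
2. D_y = -1675/169  [C, A, D are collinear ∩ ED ⟂ CA]
   → D = (1219/169, -1675/169)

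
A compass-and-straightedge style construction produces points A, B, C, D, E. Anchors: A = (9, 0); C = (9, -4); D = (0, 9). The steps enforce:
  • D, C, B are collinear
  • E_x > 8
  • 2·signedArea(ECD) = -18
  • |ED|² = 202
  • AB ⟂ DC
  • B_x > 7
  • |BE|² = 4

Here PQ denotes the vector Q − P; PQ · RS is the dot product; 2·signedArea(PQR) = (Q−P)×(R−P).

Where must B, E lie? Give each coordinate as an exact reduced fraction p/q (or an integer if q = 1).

1. B_x = 891/125  [D, C, B are collinear ∩ AB ⟂ DC]
2. B_y = -162/125  [D, C, B are collinear ∩ AB ⟂ DC]
   → B = (891/125, -162/125)
3. E_x = 9  [line -13·x + -9·y + 99 = 0 ∩ |ED|² = 202]
4. E_y = -2  [line -13·x + -9·y + 99 = 0 ∩ |ED|² = 202]
   → E = (9, -2)

B = (891/125, -162/125)
E = (9, -2)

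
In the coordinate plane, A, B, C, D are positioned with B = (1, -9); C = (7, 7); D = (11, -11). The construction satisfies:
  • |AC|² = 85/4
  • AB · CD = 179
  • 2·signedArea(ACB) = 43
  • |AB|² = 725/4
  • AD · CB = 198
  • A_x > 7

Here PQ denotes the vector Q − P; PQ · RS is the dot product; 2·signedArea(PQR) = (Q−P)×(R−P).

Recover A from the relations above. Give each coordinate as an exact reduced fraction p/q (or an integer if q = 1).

1. A_x = 8  [AD · CB = 198 ∩ AB · CD = 179]
2. A_y = 5/2  [AD · CB = 198 ∩ AB · CD = 179]
   → A = (8, 5/2)

A = (8, 5/2)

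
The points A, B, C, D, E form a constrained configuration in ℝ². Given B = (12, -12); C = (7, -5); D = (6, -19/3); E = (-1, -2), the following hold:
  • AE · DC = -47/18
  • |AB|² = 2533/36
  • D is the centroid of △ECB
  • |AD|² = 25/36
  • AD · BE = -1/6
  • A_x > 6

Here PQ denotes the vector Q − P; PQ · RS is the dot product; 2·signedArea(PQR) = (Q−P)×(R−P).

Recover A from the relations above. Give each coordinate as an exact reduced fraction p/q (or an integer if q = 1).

1. A_x = 13/2  [AE · DC = -47/18 ∩ AD · BE = -1/6]
2. A_y = -17/3  [AE · DC = -47/18 ∩ AD · BE = -1/6]
   → A = (13/2, -17/3)

A = (13/2, -17/3)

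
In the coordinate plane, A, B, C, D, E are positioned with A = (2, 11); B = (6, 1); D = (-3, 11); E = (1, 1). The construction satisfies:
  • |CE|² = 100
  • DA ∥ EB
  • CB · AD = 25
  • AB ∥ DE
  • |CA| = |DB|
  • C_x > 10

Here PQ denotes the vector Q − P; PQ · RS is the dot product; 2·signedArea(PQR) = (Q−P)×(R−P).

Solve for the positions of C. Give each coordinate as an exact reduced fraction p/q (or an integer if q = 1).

C = (11, 1)

1. C_x = 11  [CB · AD = 25]
2. C_y = 1  [|CE|² = 100]
   → C = (11, 1)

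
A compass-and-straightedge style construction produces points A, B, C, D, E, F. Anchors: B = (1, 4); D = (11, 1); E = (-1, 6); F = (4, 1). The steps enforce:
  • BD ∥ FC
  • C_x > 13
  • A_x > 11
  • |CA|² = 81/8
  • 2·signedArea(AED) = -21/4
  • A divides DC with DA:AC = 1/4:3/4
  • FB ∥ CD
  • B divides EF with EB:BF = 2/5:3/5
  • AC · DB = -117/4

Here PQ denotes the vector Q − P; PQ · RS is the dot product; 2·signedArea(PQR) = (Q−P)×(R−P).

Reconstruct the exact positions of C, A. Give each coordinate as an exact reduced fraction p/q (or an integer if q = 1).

1. C_x = 14  [FB ∥ CD ∩ BD ∥ FC]
2. C_y = -2  [FB ∥ CD ∩ BD ∥ FC]
   → C = (14, -2)
3. A_x = 47/4  [A divides DC with DA:AC = 1/4:3/4]
4. A_y = 1/4  [A divides DC with DA:AC = 1/4:3/4]
   → A = (47/4, 1/4)

A = (47/4, 1/4)
C = (14, -2)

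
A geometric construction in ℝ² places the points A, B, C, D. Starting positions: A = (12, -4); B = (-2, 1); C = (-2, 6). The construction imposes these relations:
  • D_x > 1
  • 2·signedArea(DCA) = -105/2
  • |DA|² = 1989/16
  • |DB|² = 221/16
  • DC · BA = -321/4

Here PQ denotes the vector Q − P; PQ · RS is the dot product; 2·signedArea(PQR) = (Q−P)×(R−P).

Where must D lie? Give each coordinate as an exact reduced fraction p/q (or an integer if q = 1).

D = (3/2, -1/4)

1. D_x = 3/2  [2·signedArea(DCA) = -105/2 ∩ DC · BA = -321/4]
2. D_y = -1/4  [2·signedArea(DCA) = -105/2 ∩ DC · BA = -321/4]
   → D = (3/2, -1/4)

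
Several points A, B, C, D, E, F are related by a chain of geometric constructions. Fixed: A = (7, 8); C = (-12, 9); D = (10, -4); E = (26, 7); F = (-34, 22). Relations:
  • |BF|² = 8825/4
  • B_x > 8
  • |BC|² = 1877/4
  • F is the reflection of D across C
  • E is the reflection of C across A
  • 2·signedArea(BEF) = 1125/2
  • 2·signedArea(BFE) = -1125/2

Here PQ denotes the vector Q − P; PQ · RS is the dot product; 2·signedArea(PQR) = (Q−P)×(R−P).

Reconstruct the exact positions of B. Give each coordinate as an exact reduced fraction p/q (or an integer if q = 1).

1. B_x = 17/2  [line -15·x + -60·y + 495/2 = 0 ∩ |BF|² = 8825/4]
2. B_y = 2  [line -15·x + -60·y + 495/2 = 0 ∩ |BF|² = 8825/4]
   → B = (17/2, 2)

B = (17/2, 2)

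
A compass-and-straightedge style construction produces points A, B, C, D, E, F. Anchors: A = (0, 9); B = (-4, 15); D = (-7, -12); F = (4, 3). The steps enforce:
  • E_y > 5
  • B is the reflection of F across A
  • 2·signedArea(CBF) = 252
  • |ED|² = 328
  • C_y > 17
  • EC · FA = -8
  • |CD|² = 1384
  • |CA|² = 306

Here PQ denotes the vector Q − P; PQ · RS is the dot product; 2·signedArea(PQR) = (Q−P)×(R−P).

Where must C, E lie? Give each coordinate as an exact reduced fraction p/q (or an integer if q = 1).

1. C_x = 15  [line 12·x + 8·y + -324 = 0 ∩ |CD|² = 1384]
2. C_y = 18  [line 12·x + 8·y + -324 = 0 ∩ |CD|² = 1384]
   → C = (15, 18)
3. E_x = -5  [line 4·x + -6·y + 56 = 0 ∩ |ED|² = 328]
4. E_y = 6  [line 4·x + -6·y + 56 = 0 ∩ |ED|² = 328]
   → E = (-5, 6)

C = (15, 18)
E = (-5, 6)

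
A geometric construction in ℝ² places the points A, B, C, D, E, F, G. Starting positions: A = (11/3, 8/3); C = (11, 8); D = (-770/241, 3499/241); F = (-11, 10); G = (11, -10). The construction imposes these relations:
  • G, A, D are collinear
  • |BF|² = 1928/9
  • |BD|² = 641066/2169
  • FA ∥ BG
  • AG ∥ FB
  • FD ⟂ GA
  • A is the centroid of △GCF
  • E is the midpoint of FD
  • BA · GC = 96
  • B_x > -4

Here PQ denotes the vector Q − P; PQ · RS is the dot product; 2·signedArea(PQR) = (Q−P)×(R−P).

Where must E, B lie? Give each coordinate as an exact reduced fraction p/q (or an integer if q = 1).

B = (-11/3, -8/3)
E = (-3421/482, 5909/482)

1. E_x = -3421/482  [E is the midpoint of FD]
2. E_y = 5909/482  [E is the midpoint of FD]
   → E = (-3421/482, 5909/482)
3. B_x = -11/3  [FA ∥ BG ∩ AG ∥ FB]
4. B_y = -8/3  [FA ∥ BG ∩ AG ∥ FB]
   → B = (-11/3, -8/3)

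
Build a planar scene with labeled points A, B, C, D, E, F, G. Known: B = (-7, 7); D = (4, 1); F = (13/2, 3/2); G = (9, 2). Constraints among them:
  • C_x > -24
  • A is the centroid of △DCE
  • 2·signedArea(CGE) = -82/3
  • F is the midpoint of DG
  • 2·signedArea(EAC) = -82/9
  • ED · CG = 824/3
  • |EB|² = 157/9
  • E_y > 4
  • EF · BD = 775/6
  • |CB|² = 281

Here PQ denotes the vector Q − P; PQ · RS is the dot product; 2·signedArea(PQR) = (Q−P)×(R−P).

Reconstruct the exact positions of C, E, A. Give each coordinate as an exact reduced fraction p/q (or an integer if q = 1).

1. E_x = -10/3  [line -11·x + 6·y + -200/3 = 0 ∩ |EB|² = 157/9]
2. E_y = 5  [line -11·x + 6·y + -200/3 = 0 ∩ |EB|² = 157/9]
   → E = (-10/3, 5)
3. C_x = -23  [2·signedArea(CGE) = -82/3 ∩ ED · CG = 824/3]
4. C_y = 12  [2·signedArea(CGE) = -82/3 ∩ ED · CG = 824/3]
   → C = (-23, 12)
5. A_x = -67/9  [2·signedArea(EAC) = -82/9 ∩ A is the centroid of △DCE]
6. A_y = 6  [2·signedArea(EAC) = -82/9 ∩ A is the centroid of △DCE]
   → A = (-67/9, 6)

A = (-67/9, 6)
C = (-23, 12)
E = (-10/3, 5)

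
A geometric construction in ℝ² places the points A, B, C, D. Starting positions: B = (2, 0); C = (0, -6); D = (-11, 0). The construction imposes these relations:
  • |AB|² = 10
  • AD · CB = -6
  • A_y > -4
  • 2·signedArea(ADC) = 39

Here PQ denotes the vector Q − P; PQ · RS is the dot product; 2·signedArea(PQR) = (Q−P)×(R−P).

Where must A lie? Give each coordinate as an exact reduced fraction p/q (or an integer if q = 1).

1. A_x = 1  [AD · CB = -6 ∩ 2·signedArea(ADC) = 39]
2. A_y = -3  [AD · CB = -6 ∩ 2·signedArea(ADC) = 39]
   → A = (1, -3)

A = (1, -3)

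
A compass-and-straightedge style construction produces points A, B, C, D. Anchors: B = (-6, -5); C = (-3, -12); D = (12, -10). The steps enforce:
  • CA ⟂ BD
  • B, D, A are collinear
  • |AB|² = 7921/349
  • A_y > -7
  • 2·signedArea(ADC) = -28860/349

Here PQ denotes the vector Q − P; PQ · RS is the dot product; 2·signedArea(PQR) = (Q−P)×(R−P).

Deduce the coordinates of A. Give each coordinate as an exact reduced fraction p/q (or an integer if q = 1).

1. A_x = -492/349  [B, D, A are collinear ∩ CA ⟂ BD]
2. A_y = -2190/349  [B, D, A are collinear ∩ CA ⟂ BD]
   → A = (-492/349, -2190/349)

A = (-492/349, -2190/349)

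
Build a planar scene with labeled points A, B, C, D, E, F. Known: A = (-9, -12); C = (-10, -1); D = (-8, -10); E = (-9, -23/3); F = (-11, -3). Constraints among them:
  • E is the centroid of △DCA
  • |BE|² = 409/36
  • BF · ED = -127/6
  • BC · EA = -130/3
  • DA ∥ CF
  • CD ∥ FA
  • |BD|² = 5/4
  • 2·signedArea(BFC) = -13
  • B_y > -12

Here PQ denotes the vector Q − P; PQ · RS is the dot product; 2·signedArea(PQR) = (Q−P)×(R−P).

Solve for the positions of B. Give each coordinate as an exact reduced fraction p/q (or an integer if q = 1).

B = (-17/2, -11)

1. B_x = -17/2  [2·signedArea(BFC) = -13 ∩ BF · ED = -127/6]
2. B_y = -11  [2·signedArea(BFC) = -13 ∩ BF · ED = -127/6]
   → B = (-17/2, -11)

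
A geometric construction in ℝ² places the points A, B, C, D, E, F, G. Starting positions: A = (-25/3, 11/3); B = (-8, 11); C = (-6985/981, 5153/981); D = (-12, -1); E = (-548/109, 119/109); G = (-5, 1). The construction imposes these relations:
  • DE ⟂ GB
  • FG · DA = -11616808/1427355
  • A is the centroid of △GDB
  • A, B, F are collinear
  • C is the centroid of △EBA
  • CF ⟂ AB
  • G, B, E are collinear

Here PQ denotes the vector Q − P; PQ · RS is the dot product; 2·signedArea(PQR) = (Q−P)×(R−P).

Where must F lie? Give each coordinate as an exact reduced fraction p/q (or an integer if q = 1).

1. F_x = -3929453/475785  [A, B, F are collinear ∩ CF ⟂ AB]
2. F_y = 2523829/475785  [A, B, F are collinear ∩ CF ⟂ AB]
   → F = (-3929453/475785, 2523829/475785)

F = (-3929453/475785, 2523829/475785)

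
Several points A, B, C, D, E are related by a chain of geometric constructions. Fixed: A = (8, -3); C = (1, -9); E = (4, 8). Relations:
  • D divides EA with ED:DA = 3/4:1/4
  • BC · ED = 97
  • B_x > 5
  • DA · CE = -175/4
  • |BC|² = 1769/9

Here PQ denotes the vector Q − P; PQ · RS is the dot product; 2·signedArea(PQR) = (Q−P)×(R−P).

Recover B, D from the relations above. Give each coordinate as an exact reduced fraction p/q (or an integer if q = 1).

B = (16/3, 13/3)
D = (7, -1/4)

1. D_x = 7  [D divides EA with ED:DA = 3/4:1/4]
2. D_y = -1/4  [D divides EA with ED:DA = 3/4:1/4]
   → D = (7, -1/4)
3. B_x = 16/3  [line -3·x + 33/4·y + -79/4 = 0 ∩ |BC|² = 1769/9]
4. B_y = 13/3  [line -3·x + 33/4·y + -79/4 = 0 ∩ |BC|² = 1769/9]
   → B = (16/3, 13/3)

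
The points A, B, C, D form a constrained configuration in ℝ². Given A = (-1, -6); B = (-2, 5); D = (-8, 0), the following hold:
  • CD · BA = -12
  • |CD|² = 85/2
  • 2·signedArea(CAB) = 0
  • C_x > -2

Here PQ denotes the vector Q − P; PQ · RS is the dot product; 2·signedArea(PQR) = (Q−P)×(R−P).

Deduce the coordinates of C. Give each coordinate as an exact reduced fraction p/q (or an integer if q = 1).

1. C_x = -3/2  [2·signedArea(CAB) = 0 ∩ CD · BA = -12]
2. C_y = -1/2  [2·signedArea(CAB) = 0 ∩ CD · BA = -12]
   → C = (-3/2, -1/2)

C = (-3/2, -1/2)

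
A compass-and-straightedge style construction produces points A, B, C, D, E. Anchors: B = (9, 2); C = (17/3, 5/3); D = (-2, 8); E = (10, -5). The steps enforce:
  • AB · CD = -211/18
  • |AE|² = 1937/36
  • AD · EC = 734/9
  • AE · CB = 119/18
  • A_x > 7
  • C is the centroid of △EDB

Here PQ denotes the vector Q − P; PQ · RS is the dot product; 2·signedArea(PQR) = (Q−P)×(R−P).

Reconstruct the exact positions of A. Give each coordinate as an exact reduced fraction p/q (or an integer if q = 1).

1. A_x = 22/3  [AD · EC = 734/9 ∩ AE · CB = 119/18]
2. A_y = 11/6  [AD · EC = 734/9 ∩ AE · CB = 119/18]
   → A = (22/3, 11/6)

A = (22/3, 11/6)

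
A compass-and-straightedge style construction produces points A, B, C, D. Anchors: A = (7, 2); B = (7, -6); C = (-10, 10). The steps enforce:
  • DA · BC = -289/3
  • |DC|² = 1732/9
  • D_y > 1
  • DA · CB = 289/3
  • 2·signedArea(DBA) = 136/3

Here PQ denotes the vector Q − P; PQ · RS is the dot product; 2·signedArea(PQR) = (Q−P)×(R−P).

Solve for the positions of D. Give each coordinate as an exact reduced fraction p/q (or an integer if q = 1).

1. D_x = 4/3  [DA · BC = -289/3 ∩ 2·signedArea(DBA) = 136/3]
2. D_y = 2  [DA · BC = -289/3 ∩ 2·signedArea(DBA) = 136/3]
   → D = (4/3, 2)

D = (4/3, 2)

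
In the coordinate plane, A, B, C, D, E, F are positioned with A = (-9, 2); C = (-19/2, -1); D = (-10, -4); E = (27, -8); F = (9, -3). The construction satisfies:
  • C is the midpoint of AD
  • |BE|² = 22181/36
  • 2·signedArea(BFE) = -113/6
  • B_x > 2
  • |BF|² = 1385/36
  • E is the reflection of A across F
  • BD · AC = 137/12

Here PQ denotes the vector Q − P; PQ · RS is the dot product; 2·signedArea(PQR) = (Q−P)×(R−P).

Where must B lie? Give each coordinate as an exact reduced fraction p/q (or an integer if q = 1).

1. B_x = 17/6  [2·signedArea(BFE) = -113/6 ∩ BD · AC = 137/12]
2. B_y = -7/3  [2·signedArea(BFE) = -113/6 ∩ BD · AC = 137/12]
   → B = (17/6, -7/3)

B = (17/6, -7/3)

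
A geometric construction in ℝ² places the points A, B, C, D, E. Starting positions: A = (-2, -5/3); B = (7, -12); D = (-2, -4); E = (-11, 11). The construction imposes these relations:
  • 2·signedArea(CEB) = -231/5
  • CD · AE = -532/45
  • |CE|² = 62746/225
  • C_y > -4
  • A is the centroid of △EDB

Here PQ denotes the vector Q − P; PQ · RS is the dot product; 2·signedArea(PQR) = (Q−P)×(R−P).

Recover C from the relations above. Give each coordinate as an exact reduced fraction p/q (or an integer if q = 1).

C = (-2, -46/15)

1. C_x = -2  [CD · AE = -532/45 ∩ 2·signedArea(CEB) = -231/5]
2. C_y = -46/15  [CD · AE = -532/45 ∩ 2·signedArea(CEB) = -231/5]
   → C = (-2, -46/15)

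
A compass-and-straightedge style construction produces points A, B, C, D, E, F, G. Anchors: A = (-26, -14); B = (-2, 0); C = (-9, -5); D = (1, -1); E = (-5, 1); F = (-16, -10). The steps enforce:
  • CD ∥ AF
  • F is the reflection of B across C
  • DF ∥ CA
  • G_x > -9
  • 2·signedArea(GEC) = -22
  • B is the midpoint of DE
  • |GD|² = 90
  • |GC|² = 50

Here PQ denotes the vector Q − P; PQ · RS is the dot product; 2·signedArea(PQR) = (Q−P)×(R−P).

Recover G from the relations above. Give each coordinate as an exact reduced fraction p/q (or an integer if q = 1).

1. G_x = -8  [line 6·x + -4·y + 56 = 0 ∩ |GC|² = 50]
2. G_y = 2  [line 6·x + -4·y + 56 = 0 ∩ |GC|² = 50]
   → G = (-8, 2)

G = (-8, 2)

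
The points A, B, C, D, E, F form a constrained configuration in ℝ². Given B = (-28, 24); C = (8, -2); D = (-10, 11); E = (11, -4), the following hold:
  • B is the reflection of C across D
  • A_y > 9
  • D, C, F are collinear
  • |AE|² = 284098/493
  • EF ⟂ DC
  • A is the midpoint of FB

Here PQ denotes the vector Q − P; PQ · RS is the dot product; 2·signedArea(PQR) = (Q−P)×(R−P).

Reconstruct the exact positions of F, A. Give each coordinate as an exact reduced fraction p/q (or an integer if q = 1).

1. F_x = 5384/493  [D, C, F are collinear ∩ EF ⟂ DC]
2. F_y = -2026/493  [D, C, F are collinear ∩ EF ⟂ DC]
   → F = (5384/493, -2026/493)
3. A_x = -4210/493  [A is the midpoint of FB]
4. A_y = 4903/493  [A is the midpoint of FB]
   → A = (-4210/493, 4903/493)

A = (-4210/493, 4903/493)
F = (5384/493, -2026/493)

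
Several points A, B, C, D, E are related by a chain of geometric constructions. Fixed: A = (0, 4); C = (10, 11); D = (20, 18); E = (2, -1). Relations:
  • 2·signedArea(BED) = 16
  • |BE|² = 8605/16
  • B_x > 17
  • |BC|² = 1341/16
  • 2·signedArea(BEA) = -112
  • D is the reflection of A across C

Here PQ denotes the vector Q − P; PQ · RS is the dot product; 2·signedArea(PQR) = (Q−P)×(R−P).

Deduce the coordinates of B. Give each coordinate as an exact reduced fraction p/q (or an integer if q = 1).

1. B_x = 35/2  [2·signedArea(BED) = 16 ∩ 2·signedArea(BEA) = -112]
2. B_y = 65/4  [2·signedArea(BED) = 16 ∩ 2·signedArea(BEA) = -112]
   → B = (35/2, 65/4)

B = (35/2, 65/4)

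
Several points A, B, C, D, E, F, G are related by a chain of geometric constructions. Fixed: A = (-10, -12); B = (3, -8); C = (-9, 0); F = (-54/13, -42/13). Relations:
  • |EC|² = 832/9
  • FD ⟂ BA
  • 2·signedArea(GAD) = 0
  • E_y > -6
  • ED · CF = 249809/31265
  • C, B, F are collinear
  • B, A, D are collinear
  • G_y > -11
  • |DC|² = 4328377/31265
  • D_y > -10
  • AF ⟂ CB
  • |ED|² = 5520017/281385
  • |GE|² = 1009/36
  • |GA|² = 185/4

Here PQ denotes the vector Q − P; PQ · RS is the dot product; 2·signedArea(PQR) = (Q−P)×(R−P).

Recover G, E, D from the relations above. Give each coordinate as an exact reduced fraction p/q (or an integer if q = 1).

1. D_x = -406/185  [B, A, D are collinear ∩ FD ⟂ BA]
2. D_y = -23084/2405  [B, A, D are collinear ∩ FD ⟂ BA]
   → D = (-406/185, -23084/2405)
3. G_x = -7/2  [line -5776/2405·x + 1444/185·y + 167504/2405 = 0 ∩ |GA|² = 185/4]
4. G_y = -10  [line -5776/2405·x + 1444/185·y + 167504/2405 = 0 ∩ |GA|² = 185/4]
   → G = (-7/2, -10)
5. E_x = -1  [line -63/13·x + 42/13·y + 161/13 = 0 ∩ |GE|² = 1009/36]
6. E_y = -16/3  [line -63/13·x + 42/13·y + 161/13 = 0 ∩ |GE|² = 1009/36]
   → E = (-1, -16/3)

D = (-406/185, -23084/2405)
E = (-1, -16/3)
G = (-7/2, -10)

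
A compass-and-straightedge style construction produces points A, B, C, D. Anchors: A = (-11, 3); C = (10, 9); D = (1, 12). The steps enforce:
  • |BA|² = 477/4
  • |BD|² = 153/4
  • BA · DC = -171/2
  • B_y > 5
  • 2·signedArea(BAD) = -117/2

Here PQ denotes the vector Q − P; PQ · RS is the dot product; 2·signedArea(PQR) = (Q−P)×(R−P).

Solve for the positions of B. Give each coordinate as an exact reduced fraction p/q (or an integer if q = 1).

1. B_x = -1/2  [BA · DC = -171/2 ∩ 2·signedArea(BAD) = -117/2]
2. B_y = 6  [BA · DC = -171/2 ∩ 2·signedArea(BAD) = -117/2]
   → B = (-1/2, 6)

B = (-1/2, 6)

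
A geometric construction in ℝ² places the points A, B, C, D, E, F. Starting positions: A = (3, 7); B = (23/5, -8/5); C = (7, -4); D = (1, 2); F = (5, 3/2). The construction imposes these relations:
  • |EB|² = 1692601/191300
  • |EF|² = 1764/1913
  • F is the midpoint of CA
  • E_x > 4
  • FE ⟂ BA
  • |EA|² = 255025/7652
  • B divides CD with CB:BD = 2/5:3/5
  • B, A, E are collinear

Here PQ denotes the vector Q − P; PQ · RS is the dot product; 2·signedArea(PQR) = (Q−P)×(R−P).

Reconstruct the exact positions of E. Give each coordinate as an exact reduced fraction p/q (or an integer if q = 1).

E = (7759/1913, 5067/3826)

1. E_x = 7759/1913  [B, A, E are collinear ∩ FE ⟂ BA]
2. E_y = 5067/3826  [B, A, E are collinear ∩ FE ⟂ BA]
   → E = (7759/1913, 5067/3826)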